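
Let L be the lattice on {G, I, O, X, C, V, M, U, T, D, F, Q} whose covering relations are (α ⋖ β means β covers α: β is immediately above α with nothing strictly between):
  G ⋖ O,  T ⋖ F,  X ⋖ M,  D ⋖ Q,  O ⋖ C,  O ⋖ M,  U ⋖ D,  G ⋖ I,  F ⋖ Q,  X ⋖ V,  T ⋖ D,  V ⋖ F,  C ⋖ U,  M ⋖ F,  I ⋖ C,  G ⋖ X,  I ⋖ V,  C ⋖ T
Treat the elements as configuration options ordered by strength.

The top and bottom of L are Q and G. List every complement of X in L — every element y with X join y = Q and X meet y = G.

Need y with X ∨ y = Q and X ∧ y = G.
Checking each element gives: D, U.

D, U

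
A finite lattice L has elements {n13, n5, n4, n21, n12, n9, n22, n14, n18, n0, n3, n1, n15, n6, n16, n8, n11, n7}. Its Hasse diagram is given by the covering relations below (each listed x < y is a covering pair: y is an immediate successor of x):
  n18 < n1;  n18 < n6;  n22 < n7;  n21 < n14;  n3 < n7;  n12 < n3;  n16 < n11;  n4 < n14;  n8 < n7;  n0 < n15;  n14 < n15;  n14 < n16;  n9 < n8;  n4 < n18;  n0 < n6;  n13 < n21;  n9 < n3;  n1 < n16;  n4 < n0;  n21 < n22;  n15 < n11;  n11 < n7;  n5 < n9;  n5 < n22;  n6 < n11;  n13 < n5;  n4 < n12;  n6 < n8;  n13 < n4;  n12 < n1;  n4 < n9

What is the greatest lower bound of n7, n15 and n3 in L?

n4

Common lower bounds of {n7, n15, n3}: n13, n4.
The greatest among these is n4.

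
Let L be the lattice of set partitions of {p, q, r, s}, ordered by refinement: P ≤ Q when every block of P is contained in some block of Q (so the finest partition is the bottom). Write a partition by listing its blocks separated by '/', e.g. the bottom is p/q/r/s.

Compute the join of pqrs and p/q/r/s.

pqrs

Common upper bounds of {pqrs, p/q/r/s}: pqrs.
The least among these is pqrs.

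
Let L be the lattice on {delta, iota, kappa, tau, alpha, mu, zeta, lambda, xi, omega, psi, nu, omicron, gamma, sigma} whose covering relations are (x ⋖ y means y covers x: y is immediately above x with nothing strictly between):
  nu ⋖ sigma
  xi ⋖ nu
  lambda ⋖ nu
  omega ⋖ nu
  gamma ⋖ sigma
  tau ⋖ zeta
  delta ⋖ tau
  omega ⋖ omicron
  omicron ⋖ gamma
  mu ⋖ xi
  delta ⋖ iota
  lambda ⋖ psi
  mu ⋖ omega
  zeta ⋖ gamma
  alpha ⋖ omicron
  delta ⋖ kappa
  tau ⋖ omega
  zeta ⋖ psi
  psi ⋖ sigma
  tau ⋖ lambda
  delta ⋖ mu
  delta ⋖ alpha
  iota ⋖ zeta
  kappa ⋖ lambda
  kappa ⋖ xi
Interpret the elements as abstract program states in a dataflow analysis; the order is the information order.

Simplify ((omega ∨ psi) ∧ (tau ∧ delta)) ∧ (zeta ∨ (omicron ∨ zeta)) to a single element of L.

omega ∨ psi = sigma
tau ∧ delta = delta
sigma ∧ delta = delta
omicron ∨ zeta = gamma
zeta ∨ gamma = gamma
delta ∧ gamma = delta

delta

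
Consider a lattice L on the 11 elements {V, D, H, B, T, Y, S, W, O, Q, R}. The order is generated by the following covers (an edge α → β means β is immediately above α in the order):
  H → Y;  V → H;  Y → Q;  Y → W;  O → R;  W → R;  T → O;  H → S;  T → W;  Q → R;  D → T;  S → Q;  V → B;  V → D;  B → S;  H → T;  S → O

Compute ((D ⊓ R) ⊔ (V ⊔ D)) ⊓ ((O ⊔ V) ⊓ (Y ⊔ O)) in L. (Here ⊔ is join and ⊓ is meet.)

D ∧ R = D
V ∨ D = D
D ∨ D = D
O ∨ V = O
Y ∨ O = R
O ∧ R = O
D ∧ O = D

D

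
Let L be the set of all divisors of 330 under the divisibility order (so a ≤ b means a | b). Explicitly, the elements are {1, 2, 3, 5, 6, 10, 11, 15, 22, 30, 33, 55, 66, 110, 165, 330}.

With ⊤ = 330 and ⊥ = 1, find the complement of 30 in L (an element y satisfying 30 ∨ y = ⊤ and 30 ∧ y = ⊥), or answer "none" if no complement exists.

Need y with 30 ∨ y = 330 and 30 ∧ y = 1.
Checking each element gives: 11.

11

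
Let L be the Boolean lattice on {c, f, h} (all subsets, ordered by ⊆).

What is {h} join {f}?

Under ⊆, join is union: {h} ∪ {f} = {f,h}.

{f,h}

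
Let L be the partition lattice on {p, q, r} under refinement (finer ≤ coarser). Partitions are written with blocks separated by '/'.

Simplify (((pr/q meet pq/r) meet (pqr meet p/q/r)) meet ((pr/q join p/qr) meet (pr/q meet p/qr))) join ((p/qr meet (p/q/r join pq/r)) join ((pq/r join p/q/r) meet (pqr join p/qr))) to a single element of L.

pr/q ∧ pq/r = p/q/r
pqr ∧ p/q/r = p/q/r
p/q/r ∧ p/q/r = p/q/r
pr/q ∨ p/qr = pqr
pr/q ∧ p/qr = p/q/r
pqr ∧ p/q/r = p/q/r
p/q/r ∧ p/q/r = p/q/r
p/q/r ∨ pq/r = pq/r
p/qr ∧ pq/r = p/q/r
pq/r ∨ p/q/r = pq/r
pqr ∨ p/qr = pqr
pq/r ∧ pqr = pq/r
p/q/r ∨ pq/r = pq/r
p/q/r ∨ pq/r = pq/r

pq/r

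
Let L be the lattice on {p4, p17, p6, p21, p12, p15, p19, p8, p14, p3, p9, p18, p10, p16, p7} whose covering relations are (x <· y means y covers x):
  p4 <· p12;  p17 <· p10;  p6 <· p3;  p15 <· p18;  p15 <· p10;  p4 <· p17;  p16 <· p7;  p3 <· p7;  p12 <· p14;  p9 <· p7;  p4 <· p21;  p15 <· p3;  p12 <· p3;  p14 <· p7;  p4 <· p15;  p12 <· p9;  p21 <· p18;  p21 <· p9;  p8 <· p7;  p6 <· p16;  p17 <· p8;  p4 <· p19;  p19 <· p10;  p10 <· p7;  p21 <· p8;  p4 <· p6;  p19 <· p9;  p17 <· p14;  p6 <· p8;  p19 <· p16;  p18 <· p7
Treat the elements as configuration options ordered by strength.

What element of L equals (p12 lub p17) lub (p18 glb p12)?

p12 ∨ p17 = p14
p18 ∧ p12 = p4
p14 ∨ p4 = p14

p14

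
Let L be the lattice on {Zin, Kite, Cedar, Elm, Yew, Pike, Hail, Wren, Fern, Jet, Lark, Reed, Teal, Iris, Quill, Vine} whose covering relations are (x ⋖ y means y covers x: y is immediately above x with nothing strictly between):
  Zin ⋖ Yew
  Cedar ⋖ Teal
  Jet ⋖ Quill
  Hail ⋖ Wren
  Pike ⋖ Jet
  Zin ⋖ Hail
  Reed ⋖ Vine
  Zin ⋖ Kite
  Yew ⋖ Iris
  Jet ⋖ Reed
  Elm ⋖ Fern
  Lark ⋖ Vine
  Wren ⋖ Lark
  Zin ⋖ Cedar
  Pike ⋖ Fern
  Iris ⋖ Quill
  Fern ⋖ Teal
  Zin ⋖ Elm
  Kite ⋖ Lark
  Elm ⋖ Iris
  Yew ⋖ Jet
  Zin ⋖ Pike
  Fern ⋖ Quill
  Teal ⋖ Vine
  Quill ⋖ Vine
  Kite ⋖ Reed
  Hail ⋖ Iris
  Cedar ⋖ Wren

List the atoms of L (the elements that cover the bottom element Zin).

The atoms are exactly the elements that cover Zin: Cedar, Elm, Hail, Kite, Pike, Yew.

Cedar, Elm, Hail, Kite, Pike, Yew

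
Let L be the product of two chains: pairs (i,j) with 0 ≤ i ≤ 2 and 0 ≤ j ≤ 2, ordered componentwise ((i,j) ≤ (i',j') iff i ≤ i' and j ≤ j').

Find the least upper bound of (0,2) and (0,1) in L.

(0,2)

In a product of chains, the join is componentwise max, giving (0,2).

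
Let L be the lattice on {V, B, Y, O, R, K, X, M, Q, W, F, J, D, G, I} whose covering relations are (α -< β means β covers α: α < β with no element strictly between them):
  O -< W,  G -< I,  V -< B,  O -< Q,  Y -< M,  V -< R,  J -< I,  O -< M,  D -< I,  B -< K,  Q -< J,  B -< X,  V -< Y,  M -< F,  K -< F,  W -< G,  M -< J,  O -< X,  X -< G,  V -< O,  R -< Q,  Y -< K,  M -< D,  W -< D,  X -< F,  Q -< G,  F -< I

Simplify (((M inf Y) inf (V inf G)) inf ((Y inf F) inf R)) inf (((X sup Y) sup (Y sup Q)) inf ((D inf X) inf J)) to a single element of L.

V

M ∧ Y = Y
V ∧ G = V
Y ∧ V = V
Y ∧ F = Y
Y ∧ R = V
V ∧ V = V
X ∨ Y = F
Y ∨ Q = J
F ∨ J = I
D ∧ X = O
O ∧ J = O
I ∧ O = O
V ∧ O = V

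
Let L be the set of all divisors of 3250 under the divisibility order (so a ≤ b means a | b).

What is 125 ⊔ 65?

Common upper bounds of {125, 65}: 1625, 3250.
The least among these is 1625.

1625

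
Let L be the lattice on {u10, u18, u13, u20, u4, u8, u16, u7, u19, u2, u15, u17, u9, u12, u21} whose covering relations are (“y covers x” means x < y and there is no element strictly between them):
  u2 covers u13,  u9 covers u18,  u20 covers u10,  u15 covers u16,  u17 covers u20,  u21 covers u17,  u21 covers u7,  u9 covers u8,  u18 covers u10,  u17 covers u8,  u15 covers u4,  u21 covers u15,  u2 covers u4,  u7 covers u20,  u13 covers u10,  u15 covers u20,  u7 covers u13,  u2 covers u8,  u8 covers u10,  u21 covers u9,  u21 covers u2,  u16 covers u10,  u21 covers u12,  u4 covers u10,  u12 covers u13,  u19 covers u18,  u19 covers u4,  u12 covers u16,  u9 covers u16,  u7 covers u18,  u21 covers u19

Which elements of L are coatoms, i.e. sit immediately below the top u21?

The coatoms are exactly the elements covered by u21: u12, u15, u17, u19, u2, u7, u9.

u12, u15, u17, u19, u2, u7, u9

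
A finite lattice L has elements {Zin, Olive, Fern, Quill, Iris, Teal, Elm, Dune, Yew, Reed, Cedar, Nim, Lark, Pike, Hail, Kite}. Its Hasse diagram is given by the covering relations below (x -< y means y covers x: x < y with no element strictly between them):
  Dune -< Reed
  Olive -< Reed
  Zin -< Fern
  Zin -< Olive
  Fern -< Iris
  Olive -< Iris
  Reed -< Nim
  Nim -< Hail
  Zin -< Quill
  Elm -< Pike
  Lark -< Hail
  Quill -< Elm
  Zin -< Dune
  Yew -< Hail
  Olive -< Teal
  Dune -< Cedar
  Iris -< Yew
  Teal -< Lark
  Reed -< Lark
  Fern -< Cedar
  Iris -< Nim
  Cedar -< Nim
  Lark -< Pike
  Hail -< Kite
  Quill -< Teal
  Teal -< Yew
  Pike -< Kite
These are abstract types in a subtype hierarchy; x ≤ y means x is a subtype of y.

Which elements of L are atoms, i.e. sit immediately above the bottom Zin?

The atoms are exactly the elements that cover Zin: Dune, Fern, Olive, Quill.

Dune, Fern, Olive, Quill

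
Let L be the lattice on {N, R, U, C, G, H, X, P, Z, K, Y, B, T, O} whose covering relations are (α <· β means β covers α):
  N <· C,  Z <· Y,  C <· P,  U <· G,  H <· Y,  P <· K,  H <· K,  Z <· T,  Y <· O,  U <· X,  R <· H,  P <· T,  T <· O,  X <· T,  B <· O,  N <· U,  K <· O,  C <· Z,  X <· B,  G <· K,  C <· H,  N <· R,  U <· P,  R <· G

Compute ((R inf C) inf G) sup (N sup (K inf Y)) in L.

H

R ∧ C = N
N ∧ G = N
K ∧ Y = H
N ∨ H = H
N ∨ H = H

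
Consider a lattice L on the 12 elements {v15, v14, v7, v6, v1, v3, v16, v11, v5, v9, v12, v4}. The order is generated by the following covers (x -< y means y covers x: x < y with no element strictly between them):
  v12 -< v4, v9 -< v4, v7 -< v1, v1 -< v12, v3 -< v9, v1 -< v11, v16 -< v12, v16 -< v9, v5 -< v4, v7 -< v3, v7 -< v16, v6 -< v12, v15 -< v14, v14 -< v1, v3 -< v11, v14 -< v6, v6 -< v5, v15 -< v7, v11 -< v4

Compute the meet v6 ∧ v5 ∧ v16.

v15

Common lower bounds of {v6, v5, v16}: v15.
The greatest among these is v15.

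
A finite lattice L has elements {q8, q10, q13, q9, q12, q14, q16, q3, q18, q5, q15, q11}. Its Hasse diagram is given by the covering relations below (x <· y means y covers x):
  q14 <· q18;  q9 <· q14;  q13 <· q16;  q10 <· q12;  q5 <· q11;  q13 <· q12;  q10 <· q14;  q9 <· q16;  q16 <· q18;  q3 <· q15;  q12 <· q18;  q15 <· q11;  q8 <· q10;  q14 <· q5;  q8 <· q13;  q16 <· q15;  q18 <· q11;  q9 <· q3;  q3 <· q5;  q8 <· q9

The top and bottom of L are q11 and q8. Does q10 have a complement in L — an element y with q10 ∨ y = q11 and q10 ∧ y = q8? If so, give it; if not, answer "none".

Need y with q10 ∨ y = q11 and q10 ∧ y = q8.
Checking each element gives: q15.

q15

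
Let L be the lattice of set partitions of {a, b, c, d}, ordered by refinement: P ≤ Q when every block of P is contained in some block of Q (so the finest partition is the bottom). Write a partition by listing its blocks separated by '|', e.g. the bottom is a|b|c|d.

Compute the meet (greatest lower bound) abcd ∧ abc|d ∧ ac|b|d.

The meet (common refinement) of abcd, abc|d, ac|b|d intersects blocks pairwise, giving ac|b|d.

ac|b|d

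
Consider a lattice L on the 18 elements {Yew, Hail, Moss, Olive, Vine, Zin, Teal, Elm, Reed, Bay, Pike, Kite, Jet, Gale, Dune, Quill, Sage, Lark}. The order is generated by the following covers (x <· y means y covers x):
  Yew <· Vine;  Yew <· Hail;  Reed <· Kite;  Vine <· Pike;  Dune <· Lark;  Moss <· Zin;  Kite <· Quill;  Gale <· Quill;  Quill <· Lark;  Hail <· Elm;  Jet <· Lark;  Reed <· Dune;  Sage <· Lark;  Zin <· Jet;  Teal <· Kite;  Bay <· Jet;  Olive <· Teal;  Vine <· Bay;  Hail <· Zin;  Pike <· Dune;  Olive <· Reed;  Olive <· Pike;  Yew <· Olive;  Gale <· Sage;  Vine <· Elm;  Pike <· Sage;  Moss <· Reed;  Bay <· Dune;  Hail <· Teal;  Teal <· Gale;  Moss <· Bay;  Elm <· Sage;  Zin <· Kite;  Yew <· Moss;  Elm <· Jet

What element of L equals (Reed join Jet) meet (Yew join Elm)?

Elm

Reed ∨ Jet = Lark
Yew ∨ Elm = Elm
Lark ∧ Elm = Elm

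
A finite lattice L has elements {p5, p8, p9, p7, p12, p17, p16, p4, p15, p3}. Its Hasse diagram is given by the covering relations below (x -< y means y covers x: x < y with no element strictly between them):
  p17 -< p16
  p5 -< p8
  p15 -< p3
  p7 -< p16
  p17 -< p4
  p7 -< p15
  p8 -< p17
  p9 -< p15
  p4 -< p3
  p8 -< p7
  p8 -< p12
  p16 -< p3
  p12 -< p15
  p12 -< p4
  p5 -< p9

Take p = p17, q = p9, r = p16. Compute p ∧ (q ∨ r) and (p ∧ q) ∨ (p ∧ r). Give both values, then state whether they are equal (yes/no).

q ∨ r = p3, so p ∧ (q ∨ r) = p17 ∧ p3 = p17.
p ∧ q = p5 and p ∧ r = p17, so (p ∧ q) ∨ (p ∧ r) = p5 ∨ p17 = p17.
Equal: yes.

p17; p17; yes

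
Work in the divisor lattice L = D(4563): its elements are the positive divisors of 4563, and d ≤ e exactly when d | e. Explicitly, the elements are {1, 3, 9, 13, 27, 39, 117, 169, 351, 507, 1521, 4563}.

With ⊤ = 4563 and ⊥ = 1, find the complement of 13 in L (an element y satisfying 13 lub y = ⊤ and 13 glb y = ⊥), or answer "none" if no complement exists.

For every candidate y, either 13 ∨ y ≠ 4563 or 13 ∧ y ≠ 1; no complement exists.

none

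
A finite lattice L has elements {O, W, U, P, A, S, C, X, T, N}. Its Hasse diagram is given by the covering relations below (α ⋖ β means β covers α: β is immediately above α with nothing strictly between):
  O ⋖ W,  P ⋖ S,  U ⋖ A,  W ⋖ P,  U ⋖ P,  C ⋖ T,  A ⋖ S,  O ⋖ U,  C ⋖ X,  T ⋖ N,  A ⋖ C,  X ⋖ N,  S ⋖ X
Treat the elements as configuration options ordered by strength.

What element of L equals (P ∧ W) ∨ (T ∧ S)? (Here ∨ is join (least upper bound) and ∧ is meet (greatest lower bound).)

P ∧ W = W
T ∧ S = A
W ∨ A = S

S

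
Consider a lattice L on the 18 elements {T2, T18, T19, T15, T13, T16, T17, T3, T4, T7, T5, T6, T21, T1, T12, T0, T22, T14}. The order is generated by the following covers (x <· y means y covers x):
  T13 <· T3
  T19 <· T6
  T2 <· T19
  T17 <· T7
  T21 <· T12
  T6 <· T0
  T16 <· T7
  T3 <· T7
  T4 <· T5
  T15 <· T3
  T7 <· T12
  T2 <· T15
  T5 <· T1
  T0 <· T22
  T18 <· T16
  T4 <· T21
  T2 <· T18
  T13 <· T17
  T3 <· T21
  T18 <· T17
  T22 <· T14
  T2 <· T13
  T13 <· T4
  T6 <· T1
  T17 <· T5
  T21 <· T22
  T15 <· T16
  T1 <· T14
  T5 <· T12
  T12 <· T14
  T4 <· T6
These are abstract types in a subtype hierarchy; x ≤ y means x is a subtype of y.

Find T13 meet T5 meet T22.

T13

Common lower bounds of {T13, T5, T22}: T13, T2.
The greatest among these is T13.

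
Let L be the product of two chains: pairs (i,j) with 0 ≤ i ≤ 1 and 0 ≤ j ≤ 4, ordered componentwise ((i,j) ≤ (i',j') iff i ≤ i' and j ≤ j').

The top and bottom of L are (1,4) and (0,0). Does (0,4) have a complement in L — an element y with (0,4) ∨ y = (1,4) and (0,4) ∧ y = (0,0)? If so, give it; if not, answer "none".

Need y with (0,4) ∨ y = (1,4) and (0,4) ∧ y = (0,0).
Checking each element gives: (1,0).

(1,0)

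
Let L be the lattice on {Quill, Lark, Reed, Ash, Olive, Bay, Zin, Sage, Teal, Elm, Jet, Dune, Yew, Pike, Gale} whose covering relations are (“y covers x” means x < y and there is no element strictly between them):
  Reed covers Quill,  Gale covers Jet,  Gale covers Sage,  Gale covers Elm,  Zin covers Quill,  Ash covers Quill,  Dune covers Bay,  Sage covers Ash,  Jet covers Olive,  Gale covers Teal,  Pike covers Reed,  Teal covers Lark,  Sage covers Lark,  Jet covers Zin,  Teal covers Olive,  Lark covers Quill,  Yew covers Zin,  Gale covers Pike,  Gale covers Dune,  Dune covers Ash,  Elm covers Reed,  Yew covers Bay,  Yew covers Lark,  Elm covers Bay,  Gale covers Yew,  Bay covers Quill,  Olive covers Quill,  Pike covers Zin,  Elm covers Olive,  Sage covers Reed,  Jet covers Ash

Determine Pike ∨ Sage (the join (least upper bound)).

Gale

Common upper bounds of {Pike, Sage}: Gale.
The least among these is Gale.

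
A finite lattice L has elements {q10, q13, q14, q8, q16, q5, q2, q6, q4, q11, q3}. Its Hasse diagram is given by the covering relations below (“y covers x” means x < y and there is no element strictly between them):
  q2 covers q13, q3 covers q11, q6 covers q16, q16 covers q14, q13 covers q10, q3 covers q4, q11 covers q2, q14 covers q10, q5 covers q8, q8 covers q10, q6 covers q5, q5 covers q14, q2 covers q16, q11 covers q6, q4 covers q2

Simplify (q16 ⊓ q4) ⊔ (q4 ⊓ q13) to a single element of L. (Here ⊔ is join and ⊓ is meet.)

q2

q16 ∧ q4 = q16
q4 ∧ q13 = q13
q16 ∨ q13 = q2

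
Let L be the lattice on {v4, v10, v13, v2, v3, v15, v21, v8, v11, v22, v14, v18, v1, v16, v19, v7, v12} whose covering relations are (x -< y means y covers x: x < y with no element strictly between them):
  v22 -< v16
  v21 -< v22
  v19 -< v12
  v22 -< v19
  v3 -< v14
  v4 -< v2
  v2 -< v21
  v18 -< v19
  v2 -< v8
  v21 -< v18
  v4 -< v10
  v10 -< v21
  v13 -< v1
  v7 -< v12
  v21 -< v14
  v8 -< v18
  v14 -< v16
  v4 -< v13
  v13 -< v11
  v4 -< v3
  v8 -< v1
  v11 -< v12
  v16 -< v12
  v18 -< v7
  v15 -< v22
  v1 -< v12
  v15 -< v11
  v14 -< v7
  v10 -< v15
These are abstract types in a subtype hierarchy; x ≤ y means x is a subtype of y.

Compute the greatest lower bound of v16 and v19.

Common lower bounds of {v16, v19}: v10, v15, v2, v21, v22, v4.
The greatest among these is v22.

v22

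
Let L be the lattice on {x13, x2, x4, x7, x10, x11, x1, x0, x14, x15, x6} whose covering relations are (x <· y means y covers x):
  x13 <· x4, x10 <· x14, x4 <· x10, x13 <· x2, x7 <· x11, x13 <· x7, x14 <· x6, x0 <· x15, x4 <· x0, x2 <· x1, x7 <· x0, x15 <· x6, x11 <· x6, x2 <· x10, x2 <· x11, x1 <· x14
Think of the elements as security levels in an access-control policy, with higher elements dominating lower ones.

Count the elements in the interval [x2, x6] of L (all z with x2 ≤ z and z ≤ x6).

The interval [x2, x6] = {x1, x10, x11, x14, x2, x6}, which has 6 elements.

6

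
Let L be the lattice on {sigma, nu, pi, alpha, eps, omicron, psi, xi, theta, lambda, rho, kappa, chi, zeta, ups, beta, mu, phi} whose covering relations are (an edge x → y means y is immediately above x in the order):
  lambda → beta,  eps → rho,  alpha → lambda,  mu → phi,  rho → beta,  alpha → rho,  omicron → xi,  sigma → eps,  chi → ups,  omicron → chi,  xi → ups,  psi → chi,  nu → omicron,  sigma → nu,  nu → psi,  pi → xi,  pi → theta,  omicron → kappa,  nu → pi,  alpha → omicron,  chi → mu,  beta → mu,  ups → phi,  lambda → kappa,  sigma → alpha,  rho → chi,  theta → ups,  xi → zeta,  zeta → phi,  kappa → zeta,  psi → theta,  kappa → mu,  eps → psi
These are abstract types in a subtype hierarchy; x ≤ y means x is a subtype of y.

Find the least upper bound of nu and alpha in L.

Common upper bounds of {nu, alpha}: chi, kappa, mu, omicron, phi, ups, xi, zeta.
The least among these is omicron.

omicron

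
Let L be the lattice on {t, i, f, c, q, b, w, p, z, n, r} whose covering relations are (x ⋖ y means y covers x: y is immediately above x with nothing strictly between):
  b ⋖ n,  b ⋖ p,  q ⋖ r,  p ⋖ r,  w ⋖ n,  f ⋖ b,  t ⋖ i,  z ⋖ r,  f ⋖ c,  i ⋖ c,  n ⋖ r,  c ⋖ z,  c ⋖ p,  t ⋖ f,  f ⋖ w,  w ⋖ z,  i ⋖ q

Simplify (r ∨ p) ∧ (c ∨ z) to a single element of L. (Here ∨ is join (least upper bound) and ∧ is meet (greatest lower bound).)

r ∨ p = r
c ∨ z = z
r ∧ z = z

z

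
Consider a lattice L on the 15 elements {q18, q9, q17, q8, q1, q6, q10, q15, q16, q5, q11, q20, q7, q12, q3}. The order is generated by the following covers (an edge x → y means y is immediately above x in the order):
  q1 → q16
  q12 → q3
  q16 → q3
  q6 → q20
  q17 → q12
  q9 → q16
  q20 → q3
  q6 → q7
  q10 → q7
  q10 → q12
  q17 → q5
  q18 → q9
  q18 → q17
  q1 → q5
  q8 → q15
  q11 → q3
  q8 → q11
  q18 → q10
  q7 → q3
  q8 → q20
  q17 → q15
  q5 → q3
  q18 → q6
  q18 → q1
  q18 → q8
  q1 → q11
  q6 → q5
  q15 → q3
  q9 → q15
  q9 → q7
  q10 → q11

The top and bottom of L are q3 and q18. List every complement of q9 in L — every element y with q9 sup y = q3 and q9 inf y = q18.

Need y with q9 ∨ y = q3 and q9 ∧ y = q18.
Checking each element gives: q11, q12, q20, q5.

q11, q12, q20, q5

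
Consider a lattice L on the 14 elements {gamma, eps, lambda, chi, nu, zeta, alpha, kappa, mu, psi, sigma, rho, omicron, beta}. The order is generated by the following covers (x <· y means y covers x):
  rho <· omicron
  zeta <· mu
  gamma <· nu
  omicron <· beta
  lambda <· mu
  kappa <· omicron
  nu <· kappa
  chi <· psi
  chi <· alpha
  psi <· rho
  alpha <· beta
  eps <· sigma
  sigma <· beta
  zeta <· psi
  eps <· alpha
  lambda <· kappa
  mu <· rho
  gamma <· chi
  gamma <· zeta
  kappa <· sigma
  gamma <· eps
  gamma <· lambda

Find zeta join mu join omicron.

omicron

Common upper bounds of {zeta, mu, omicron}: beta, omicron.
The least among these is omicron.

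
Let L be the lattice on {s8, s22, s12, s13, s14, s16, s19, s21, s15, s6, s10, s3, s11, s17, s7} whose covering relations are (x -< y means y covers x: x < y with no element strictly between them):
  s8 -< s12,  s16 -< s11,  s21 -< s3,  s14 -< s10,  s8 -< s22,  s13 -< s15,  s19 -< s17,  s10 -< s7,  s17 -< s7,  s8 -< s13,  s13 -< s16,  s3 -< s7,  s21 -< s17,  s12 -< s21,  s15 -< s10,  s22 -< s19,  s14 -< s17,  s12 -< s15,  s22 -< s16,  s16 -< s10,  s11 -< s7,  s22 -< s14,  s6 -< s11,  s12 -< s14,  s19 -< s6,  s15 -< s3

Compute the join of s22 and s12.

s14

Common upper bounds of {s22, s12}: s10, s14, s17, s7.
The least among these is s14.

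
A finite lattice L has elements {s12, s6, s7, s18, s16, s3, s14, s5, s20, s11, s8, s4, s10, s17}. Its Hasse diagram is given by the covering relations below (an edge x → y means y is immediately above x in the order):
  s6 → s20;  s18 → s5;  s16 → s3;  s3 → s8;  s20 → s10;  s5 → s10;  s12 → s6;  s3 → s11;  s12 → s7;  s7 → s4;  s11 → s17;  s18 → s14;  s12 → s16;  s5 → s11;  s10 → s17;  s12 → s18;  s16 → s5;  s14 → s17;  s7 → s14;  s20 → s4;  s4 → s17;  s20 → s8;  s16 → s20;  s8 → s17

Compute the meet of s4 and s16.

Common lower bounds of {s4, s16}: s12, s16.
The greatest among these is s16.

s16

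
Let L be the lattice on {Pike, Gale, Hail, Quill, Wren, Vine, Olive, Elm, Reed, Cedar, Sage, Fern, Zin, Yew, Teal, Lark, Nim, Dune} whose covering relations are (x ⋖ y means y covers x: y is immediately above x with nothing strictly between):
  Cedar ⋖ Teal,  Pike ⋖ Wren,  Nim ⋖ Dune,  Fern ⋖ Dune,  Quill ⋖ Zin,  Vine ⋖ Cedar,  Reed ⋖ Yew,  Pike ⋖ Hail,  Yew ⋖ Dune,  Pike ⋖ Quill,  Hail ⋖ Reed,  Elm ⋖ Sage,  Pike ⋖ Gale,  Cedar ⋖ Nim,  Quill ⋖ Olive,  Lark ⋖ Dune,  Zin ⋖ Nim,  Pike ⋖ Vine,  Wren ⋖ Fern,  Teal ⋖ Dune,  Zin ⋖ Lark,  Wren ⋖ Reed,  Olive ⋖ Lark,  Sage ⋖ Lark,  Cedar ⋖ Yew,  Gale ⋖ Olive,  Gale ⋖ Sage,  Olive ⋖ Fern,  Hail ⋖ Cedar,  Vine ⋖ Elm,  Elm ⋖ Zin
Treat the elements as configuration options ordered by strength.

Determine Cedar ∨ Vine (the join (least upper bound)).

Cedar

Common upper bounds of {Cedar, Vine}: Cedar, Dune, Nim, Teal, Yew.
The least among these is Cedar.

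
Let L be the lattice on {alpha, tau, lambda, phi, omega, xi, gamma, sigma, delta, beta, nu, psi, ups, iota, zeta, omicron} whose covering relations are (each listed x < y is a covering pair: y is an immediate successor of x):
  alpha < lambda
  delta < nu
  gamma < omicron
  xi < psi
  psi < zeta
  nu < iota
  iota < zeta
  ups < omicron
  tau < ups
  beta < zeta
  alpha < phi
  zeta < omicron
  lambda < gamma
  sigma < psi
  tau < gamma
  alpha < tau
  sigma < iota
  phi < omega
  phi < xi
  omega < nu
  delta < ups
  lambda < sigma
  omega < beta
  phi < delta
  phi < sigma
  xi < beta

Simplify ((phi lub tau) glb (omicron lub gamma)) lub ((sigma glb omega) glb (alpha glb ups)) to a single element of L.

ups

phi ∨ tau = ups
omicron ∨ gamma = omicron
ups ∧ omicron = ups
sigma ∧ omega = phi
alpha ∧ ups = alpha
phi ∧ alpha = alpha
ups ∨ alpha = ups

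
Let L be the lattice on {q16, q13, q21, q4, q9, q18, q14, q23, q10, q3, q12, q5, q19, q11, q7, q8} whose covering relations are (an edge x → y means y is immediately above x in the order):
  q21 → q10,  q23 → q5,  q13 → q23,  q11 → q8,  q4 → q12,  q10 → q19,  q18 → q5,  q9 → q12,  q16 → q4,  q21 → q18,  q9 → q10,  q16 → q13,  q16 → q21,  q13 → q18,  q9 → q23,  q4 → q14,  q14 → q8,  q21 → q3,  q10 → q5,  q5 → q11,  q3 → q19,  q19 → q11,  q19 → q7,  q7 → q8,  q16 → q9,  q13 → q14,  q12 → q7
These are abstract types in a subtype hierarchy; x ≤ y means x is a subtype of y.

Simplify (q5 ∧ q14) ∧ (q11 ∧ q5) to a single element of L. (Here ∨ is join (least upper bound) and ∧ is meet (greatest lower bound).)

q13

q5 ∧ q14 = q13
q11 ∧ q5 = q5
q13 ∧ q5 = q13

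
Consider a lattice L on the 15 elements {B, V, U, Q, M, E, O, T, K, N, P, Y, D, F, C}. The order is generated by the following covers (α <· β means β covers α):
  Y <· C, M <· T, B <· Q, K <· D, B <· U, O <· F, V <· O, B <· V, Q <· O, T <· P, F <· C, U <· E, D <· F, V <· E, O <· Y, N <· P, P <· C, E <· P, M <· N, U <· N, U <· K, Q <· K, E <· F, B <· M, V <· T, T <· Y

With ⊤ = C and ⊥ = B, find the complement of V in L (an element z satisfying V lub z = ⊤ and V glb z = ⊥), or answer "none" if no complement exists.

none

For every candidate z, either V ∨ z ≠ C or V ∧ z ≠ B; no complement exists.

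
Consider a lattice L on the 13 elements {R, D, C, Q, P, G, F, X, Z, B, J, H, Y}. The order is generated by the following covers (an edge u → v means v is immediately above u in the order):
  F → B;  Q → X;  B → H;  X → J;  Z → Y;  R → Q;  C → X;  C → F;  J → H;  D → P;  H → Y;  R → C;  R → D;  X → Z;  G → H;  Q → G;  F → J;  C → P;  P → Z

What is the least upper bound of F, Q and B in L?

Common upper bounds of {F, Q, B}: H, Y.
The least among these is H.

H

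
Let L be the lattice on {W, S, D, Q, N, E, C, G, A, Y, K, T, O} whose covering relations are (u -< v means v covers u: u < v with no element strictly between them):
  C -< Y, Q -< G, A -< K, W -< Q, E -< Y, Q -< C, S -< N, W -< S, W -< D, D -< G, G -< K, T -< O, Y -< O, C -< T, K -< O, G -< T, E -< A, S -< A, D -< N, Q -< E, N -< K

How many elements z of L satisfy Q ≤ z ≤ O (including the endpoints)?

9

The interval [Q, O] = {A, C, E, G, K, O, Q, T, Y}, which has 9 elements.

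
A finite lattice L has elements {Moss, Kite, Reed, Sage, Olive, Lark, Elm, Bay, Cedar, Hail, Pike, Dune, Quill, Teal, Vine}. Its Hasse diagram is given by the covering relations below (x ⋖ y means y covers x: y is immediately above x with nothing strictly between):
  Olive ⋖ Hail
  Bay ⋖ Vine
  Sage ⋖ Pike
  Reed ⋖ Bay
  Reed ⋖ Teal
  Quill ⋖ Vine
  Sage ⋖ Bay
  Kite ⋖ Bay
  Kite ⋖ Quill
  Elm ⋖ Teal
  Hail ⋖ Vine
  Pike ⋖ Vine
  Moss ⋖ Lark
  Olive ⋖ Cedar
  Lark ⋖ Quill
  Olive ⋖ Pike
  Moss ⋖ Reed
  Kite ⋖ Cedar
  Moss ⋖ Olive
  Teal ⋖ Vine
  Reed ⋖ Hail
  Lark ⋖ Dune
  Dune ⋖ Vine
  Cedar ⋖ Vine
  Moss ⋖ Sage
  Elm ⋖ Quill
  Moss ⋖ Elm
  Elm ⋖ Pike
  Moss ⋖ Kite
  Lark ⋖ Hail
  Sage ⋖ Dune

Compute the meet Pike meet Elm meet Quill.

Common lower bounds of {Pike, Elm, Quill}: Elm, Moss.
The greatest among these is Elm.

Elm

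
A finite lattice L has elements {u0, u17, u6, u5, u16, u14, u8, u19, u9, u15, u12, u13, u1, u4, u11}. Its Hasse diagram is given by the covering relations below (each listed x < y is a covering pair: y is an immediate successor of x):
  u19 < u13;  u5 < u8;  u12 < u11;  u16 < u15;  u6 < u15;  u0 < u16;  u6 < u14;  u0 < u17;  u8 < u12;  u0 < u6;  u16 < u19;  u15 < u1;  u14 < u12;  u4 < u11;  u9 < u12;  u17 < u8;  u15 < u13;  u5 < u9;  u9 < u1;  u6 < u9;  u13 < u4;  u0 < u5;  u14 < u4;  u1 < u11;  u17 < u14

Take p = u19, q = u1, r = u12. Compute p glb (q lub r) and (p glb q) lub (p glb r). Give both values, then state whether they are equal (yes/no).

q lub r = u11, so p glb (q lub r) = u19 glb u11 = u19.
p glb q = u16 and p glb r = u0, so (p glb q) lub (p glb r) = u16 lub u0 = u16.
Equal: no.

u19; u16; no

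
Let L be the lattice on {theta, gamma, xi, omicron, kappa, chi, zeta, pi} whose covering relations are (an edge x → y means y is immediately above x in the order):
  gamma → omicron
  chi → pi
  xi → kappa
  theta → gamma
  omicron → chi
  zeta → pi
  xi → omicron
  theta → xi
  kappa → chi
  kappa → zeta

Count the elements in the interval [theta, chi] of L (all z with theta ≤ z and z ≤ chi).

6

The interval [theta, chi] = {chi, gamma, kappa, omicron, theta, xi}, which has 6 elements.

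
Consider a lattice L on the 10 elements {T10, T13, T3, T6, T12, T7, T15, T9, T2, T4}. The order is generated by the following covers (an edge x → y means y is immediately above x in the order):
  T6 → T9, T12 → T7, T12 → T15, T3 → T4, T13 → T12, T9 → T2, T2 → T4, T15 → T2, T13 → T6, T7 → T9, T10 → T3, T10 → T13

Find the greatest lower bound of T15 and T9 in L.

T12

Common lower bounds of {T15, T9}: T10, T12, T13.
The greatest among these is T12.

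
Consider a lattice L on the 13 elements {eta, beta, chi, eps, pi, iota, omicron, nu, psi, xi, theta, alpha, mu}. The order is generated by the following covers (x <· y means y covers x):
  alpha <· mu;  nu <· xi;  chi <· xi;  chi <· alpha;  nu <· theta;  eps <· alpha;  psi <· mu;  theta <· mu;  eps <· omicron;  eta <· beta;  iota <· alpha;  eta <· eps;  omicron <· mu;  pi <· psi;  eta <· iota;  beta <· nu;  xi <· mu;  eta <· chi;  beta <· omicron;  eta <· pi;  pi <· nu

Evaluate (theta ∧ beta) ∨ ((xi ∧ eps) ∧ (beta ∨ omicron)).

theta ∧ beta = beta
xi ∧ eps = eta
beta ∨ omicron = omicron
eta ∧ omicron = eta
beta ∨ eta = beta

beta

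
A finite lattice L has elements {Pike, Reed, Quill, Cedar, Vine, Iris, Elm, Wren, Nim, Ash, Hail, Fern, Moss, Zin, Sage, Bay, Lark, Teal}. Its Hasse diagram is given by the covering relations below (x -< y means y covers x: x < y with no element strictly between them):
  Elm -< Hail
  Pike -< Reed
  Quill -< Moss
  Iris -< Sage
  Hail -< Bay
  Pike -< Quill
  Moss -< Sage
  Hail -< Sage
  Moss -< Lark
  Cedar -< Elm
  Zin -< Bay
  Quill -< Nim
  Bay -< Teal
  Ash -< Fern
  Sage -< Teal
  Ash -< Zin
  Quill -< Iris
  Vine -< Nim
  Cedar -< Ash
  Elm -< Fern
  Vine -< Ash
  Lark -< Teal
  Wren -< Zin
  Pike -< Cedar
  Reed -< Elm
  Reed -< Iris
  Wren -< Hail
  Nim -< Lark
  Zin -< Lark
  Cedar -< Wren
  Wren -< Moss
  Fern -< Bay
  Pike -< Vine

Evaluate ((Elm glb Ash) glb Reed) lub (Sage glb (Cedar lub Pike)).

Cedar

Elm ∧ Ash = Cedar
Cedar ∧ Reed = Pike
Cedar ∨ Pike = Cedar
Sage ∧ Cedar = Cedar
Pike ∨ Cedar = Cedar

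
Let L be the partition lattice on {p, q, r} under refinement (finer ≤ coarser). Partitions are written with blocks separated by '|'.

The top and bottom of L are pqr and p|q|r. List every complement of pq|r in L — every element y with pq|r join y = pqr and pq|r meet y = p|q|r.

Need y with pq|r ∨ y = pqr and pq|r ∧ y = p|q|r.
Checking each element gives: pr|q, p|qr.

pr|q, p|qr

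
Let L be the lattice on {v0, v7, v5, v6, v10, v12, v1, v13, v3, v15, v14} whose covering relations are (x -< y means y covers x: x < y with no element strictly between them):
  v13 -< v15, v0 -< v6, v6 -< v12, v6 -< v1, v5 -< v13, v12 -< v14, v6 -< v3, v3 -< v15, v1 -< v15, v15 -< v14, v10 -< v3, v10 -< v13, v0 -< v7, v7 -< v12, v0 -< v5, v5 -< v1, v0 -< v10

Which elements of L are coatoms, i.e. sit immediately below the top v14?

v12, v15

The coatoms are exactly the elements covered by v14: v12, v15.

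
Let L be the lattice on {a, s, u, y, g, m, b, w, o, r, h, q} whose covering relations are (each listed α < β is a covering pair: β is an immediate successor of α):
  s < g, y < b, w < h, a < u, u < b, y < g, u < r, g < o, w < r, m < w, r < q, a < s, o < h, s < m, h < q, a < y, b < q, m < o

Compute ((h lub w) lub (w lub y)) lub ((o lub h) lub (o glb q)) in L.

h

h ∨ w = h
w ∨ y = h
h ∨ h = h
o ∨ h = h
o ∧ q = o
h ∨ o = h
h ∨ h = h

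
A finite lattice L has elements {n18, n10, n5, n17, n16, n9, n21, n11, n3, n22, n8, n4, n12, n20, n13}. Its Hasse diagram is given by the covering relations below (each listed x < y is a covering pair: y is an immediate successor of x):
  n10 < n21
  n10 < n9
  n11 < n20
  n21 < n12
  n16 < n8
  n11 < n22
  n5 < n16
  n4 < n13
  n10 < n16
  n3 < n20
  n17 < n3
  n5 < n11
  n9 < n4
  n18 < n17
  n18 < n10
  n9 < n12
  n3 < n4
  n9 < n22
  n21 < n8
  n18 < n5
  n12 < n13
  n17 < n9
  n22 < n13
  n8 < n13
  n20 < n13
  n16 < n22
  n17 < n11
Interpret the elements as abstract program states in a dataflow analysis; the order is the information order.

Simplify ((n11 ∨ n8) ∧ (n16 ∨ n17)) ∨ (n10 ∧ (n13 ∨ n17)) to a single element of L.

n22

n11 ∨ n8 = n13
n16 ∨ n17 = n22
n13 ∧ n22 = n22
n13 ∨ n17 = n13
n10 ∧ n13 = n10
n22 ∨ n10 = n22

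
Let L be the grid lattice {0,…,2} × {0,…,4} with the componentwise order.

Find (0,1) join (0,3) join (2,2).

Common upper bounds of {(0,1), (0,3), (2,2)}: (2,3), (2,4).
The least among these is (2,3).

(2,3)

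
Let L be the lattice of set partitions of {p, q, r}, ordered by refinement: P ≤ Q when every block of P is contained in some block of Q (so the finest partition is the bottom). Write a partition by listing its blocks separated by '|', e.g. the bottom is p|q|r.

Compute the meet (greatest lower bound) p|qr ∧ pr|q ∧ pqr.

p|q|r

The meet (common refinement) of p|qr, pr|q, pqr intersects blocks pairwise, giving p|q|r.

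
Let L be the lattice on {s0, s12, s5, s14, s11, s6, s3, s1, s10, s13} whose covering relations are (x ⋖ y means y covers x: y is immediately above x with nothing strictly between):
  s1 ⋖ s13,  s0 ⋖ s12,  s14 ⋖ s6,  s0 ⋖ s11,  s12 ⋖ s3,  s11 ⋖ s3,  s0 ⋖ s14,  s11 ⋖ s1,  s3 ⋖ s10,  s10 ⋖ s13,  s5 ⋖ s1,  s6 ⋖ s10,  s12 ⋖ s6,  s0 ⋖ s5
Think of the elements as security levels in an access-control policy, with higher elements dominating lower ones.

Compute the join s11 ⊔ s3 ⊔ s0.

Common upper bounds of {s11, s3, s0}: s10, s13, s3.
The least among these is s3.

s3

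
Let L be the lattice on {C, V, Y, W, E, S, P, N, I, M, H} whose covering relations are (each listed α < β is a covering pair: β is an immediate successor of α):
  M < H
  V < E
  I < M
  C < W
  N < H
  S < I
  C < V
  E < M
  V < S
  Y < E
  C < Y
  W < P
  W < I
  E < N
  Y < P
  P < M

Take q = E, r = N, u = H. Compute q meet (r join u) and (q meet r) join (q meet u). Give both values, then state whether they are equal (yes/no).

r join u = H, so q meet (r join u) = E meet H = E.
q meet r = E and q meet u = E, so (q meet r) join (q meet u) = E join E = E.
Equal: yes.

E; E; yes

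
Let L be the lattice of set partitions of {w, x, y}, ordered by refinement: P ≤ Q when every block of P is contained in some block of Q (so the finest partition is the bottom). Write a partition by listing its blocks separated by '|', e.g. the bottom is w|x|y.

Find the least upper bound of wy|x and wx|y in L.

The join of wy|x and wx|y merges any blocks that overlap across the partitions, giving wxy.

wxy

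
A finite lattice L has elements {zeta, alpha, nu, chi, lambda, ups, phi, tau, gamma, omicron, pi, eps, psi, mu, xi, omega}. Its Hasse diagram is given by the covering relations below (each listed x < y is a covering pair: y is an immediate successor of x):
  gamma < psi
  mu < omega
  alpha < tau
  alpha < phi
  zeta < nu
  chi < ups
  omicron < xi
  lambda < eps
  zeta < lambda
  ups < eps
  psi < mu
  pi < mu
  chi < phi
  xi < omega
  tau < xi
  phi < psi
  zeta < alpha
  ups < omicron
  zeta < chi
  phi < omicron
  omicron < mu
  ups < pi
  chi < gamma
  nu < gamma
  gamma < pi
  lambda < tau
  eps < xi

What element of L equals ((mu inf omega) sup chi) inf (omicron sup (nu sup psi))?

mu

mu ∧ omega = mu
mu ∨ chi = mu
nu ∨ psi = psi
omicron ∨ psi = mu
mu ∧ mu = mu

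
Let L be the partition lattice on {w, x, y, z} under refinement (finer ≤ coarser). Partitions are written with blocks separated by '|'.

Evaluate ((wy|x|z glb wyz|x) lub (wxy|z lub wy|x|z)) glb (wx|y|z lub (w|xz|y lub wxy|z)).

wxy|z

wy|x|z ∧ wyz|x = wy|x|z
wxy|z ∨ wy|x|z = wxy|z
wy|x|z ∨ wxy|z = wxy|z
w|xz|y ∨ wxy|z = wxyz
wx|y|z ∨ wxyz = wxyz
wxy|z ∧ wxyz = wxy|z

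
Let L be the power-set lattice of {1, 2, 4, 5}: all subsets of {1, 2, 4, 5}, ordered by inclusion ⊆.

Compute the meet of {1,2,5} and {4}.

Under ⊆, meet is intersection: {1,2,5} ∩ {4} = ∅.

∅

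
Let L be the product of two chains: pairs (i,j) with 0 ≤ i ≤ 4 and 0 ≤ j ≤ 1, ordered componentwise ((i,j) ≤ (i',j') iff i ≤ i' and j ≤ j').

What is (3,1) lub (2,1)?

In a product of chains, the join is componentwise max, giving (3,1).

(3,1)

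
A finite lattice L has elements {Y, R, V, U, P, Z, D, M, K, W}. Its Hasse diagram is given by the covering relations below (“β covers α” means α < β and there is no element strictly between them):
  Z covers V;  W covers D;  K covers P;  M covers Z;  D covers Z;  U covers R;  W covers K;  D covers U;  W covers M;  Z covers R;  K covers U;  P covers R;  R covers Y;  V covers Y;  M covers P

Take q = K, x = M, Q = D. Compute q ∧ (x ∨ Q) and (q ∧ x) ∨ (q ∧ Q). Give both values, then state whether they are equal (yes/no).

x ∨ Q = W, so q ∧ (x ∨ Q) = K ∧ W = K.
q ∧ x = P and q ∧ Q = U, so (q ∧ x) ∨ (q ∧ Q) = P ∨ U = K.
Equal: yes.

K; K; yes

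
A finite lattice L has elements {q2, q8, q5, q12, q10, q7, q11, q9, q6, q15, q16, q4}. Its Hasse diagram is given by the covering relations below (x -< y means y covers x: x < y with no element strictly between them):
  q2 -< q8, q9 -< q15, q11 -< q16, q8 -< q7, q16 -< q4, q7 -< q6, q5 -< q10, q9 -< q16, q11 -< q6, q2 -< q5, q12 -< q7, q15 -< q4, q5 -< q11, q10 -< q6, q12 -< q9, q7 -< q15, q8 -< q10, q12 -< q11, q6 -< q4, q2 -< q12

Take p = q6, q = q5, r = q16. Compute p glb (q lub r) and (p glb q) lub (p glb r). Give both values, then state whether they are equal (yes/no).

q11; q11; yes

q lub r = q16, so p glb (q lub r) = q6 glb q16 = q11.
p glb q = q5 and p glb r = q11, so (p glb q) lub (p glb r) = q5 lub q11 = q11.
Equal: yes.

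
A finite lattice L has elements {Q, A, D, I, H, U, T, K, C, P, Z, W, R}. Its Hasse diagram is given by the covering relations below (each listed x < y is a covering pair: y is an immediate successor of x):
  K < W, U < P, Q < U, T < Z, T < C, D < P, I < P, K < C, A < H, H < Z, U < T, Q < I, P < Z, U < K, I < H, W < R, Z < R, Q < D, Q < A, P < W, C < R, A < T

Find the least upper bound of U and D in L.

P

Common upper bounds of {U, D}: P, R, W, Z.
The least among these is P.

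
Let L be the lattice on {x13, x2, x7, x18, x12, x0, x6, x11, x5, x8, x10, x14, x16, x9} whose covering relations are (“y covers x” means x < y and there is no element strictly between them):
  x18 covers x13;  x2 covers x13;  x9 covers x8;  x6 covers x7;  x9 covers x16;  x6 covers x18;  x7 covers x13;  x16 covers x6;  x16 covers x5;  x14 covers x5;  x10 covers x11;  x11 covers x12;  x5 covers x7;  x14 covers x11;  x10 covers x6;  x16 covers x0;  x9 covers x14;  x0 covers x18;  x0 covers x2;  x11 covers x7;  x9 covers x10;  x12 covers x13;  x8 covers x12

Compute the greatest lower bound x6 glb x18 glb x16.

Common lower bounds of {x6, x18, x16}: x13, x18.
The greatest among these is x18.

x18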